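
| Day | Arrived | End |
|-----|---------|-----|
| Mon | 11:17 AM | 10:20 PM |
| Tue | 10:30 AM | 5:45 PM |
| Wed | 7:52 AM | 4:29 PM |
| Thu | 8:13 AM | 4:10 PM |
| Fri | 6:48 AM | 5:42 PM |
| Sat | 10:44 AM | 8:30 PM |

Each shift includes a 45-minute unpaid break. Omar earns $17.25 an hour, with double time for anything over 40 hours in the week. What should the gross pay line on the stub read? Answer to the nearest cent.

$1070.65

Mon: 11:17 AM–10:20 PM = 11 h 3 min; less 45 min break → 10 h 18 min
Tue: 10:30 AM–5:45 PM = 7 h 15 min; less 45 min break → 6 h 30 min
Wed: 7:52 AM–4:29 PM = 8 h 37 min; less 45 min break → 7 h 52 min
Thu: 8:13 AM–4:10 PM = 7 h 57 min; less 45 min break → 7 h 12 min
Fri: 6:48 AM–5:42 PM = 10 h 54 min; less 45 min break → 10 h 9 min
Sat: 10:44 AM–8:30 PM = 9 h 46 min; less 45 min break → 9 h 1 min
Total worked: 51 h 2 min = 3062 min.
Regular 40 h 0 min = 2400 min at $17.25/h; overtime 11 h 2 min = 662 min at $34.50/h.
Pay = (2400 × $17.25 + 662 × $34.50) ÷ 60 = $1070.65.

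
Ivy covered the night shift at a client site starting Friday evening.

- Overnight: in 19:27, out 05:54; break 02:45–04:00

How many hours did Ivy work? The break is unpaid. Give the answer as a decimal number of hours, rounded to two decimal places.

Overnight: 19:27 → midnight = 4 h 33 min; midnight → 05:54 = 5 h 54 min; span 10 h 27 min; less 75 min break → 9 h 12 min

9.20 hours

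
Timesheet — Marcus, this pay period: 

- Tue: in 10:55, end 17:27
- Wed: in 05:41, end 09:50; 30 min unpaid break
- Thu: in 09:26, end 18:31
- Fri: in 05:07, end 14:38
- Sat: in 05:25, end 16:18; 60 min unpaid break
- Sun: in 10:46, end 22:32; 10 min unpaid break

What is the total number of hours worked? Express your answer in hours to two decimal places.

50.27 hours

Tue: 10:55–17:27 = 6 h 32 min
Wed: 05:41–09:50 = 4 h 9 min; less 30 min break → 3 h 39 min
Thu: 09:26–18:31 = 9 h 5 min
Fri: 05:07–14:38 = 9 h 31 min
Sat: 05:25–16:18 = 10 h 53 min; less 60 min break → 9 h 53 min
Sun: 10:46–22:32 = 11 h 46 min; less 10 min break → 11 h 36 min
Total: 6 h 32 min + 3 h 39 min + 9 h 5 min + 9 h 31 min + 9 h 53 min + 11 h 36 min = 50 h 16 min.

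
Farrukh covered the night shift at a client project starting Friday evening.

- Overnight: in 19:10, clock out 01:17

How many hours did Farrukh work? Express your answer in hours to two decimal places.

6.12 hours

Overnight: 19:10 → midnight = 4 h 50 min; midnight → 01:17 = 1 h 17 min; span 6 h 7 min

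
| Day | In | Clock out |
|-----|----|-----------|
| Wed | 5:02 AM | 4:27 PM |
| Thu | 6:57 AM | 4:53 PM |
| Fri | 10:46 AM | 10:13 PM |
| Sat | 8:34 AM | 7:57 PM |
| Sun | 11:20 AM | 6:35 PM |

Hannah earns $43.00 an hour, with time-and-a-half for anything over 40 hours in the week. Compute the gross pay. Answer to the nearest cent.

$2457.45

Wed: 5:02 AM–4:27 PM = 11 h 25 min
Thu: 6:57 AM–4:53 PM = 9 h 56 min
Fri: 10:46 AM–10:13 PM = 11 h 27 min
Sat: 8:34 AM–7:57 PM = 11 h 23 min
Sun: 11:20 AM–6:35 PM = 7 h 15 min
Total worked: 51 h 26 min = 3086 min.
Regular 40 h 0 min = 2400 min at $43.00/h; overtime 11 h 26 min = 686 min at $64.50/h.
Pay = (2400 × $43.00 + 686 × $64.50) ÷ 60 = $2457.45.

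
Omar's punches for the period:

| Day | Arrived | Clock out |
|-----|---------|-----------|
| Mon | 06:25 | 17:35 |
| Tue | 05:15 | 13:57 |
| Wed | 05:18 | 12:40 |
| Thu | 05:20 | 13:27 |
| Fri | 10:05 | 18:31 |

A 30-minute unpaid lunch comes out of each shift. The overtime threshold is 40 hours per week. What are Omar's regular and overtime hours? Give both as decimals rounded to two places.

Regular 40.00 hours, overtime 1.28 hours

Mon: 06:25–17:35 = 11 h 10 min; less 30 min break → 10 h 40 min
Tue: 05:15–13:57 = 8 h 42 min; less 30 min break → 8 h 12 min
Wed: 05:18–12:40 = 7 h 22 min; less 30 min break → 6 h 52 min
Thu: 05:20–13:27 = 8 h 7 min; less 30 min break → 7 h 37 min
Fri: 10:05–18:31 = 8 h 26 min; less 30 min break → 7 h 56 min
Total worked: 41 h 17 min = 41.28 h.
Threshold 40 h → overtime 1 h 17 min, regular 40 h 0 min.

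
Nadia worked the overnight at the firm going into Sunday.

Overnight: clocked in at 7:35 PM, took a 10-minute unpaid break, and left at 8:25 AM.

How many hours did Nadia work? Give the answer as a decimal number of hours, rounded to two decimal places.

12.67 hours

Overnight: 7:35 PM → midnight = 4 h 25 min; midnight → 8:25 AM = 8 h 25 min; span 12 h 50 min; less 10 min break → 12 h 40 min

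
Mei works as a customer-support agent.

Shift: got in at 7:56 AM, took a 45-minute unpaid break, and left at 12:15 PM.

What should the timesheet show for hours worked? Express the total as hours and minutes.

3 h 34 min

Shift: 7:56 AM–12:15 PM = 4 h 19 min; less 45 min break → 3 h 34 min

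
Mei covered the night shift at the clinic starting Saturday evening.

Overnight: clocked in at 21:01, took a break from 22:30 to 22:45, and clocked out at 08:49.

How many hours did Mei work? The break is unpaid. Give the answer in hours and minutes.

11 h 33 min

Overnight: 21:01 → midnight = 2 h 59 min; midnight → 08:49 = 8 h 49 min; span 11 h 48 min; less 15 min break → 11 h 33 min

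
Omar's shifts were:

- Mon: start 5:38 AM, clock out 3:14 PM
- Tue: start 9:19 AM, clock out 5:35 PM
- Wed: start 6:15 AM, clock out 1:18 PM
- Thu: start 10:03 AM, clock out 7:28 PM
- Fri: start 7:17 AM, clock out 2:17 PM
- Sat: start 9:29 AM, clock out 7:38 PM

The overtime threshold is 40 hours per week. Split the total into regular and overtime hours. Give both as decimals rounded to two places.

Regular 40.00 hours, overtime 11.48 hours

Mon: 5:38 AM–3:14 PM = 9 h 36 min
Tue: 9:19 AM–5:35 PM = 8 h 16 min
Wed: 6:15 AM–1:18 PM = 7 h 3 min
Thu: 10:03 AM–7:28 PM = 9 h 25 min
Fri: 7:17 AM–2:17 PM = 7 h 0 min
Sat: 9:29 AM–7:38 PM = 10 h 9 min
Total worked: 51 h 29 min = 51.48 h.
Threshold 40 h → overtime 11 h 29 min, regular 40 h 0 min.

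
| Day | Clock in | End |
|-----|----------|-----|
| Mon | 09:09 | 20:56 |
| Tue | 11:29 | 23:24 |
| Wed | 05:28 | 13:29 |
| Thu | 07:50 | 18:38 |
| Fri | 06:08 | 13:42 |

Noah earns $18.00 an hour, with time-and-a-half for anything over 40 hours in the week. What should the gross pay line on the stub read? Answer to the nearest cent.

$992.25

Mon: 09:09–20:56 = 11 h 47 min
Tue: 11:29–23:24 = 11 h 55 min
Wed: 05:28–13:29 = 8 h 1 min
Thu: 07:50–18:38 = 10 h 48 min
Fri: 06:08–13:42 = 7 h 34 min
Total worked: 50 h 5 min = 3005 min.
Regular 40 h 0 min = 2400 min at $18.00/h; overtime 10 h 5 min = 605 min at $27.00/h.
Pay = (2400 × $18.00 + 605 × $27.00) ÷ 60 = $992.25.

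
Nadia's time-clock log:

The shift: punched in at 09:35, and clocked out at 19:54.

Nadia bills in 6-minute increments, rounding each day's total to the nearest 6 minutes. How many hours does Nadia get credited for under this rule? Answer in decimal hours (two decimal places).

The shift: 09:35–19:54 = 10 h 19 min → rounds to 10 h 18 min

10.30 hours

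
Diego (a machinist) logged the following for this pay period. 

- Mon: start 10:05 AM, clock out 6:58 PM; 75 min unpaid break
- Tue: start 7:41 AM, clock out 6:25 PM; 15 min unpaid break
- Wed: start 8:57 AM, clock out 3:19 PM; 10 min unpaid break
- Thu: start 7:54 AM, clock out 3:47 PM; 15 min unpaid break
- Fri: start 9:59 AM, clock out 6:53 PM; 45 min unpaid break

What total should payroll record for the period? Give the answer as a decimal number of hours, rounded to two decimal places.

40.10 hours

Mon: 10:05 AM–6:58 PM = 8 h 53 min; less 75 min break → 7 h 38 min
Tue: 7:41 AM–6:25 PM = 10 h 44 min; less 15 min break → 10 h 29 min
Wed: 8:57 AM–3:19 PM = 6 h 22 min; less 10 min break → 6 h 12 min
Thu: 7:54 AM–3:47 PM = 7 h 53 min; less 15 min break → 7 h 38 min
Fri: 9:59 AM–6:53 PM = 8 h 54 min; less 45 min break → 8 h 9 min
Total: 7 h 38 min + 10 h 29 min + 6 h 12 min + 7 h 38 min + 8 h 9 min = 40 h 6 min.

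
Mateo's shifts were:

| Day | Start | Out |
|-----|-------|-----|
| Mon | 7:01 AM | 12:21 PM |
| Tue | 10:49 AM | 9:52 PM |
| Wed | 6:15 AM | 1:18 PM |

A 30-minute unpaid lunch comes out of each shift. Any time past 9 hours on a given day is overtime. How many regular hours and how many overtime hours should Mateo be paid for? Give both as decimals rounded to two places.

Mon: 7:01 AM–12:21 PM = 5 h 20 min; less 30 min break → 4 h 50 min
Tue: 10:49 AM–9:52 PM = 11 h 3 min; less 30 min break → 10 h 33 min
Wed: 6:15 AM–1:18 PM = 7 h 3 min; less 30 min break → 6 h 33 min
Mon reg 4 h 50 min / OT 0 h 0 min; Tue reg 9 h 0 min / OT 1 h 33 min; Wed reg 6 h 33 min / OT 0 h 0 min.
Totals: regular 20 h 23 min, overtime 1 h 33 min.

Regular 20.38 hours, overtime 1.55 hours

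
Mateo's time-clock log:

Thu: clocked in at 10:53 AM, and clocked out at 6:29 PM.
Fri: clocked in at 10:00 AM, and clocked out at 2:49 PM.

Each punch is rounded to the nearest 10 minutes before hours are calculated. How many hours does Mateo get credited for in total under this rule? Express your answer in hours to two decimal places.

Thu: in 10:53 AM→10:50 AM, out 6:29 PM→6:30 PM; 7 h 40 min
Fri: in 10:00 AM→10:00 AM, out 2:49 PM→2:50 PM; 4 h 50 min
Total credited: 12 h 30 min.

12.50 hours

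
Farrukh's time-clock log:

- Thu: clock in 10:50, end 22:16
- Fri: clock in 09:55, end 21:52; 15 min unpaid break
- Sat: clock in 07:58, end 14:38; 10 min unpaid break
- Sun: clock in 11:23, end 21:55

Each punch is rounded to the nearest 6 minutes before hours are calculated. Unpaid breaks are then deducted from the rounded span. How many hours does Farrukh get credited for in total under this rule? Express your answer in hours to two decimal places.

40.18 hours

Thu: in 10:50→10:48, out 22:16→22:18; 11 h 30 min
Fri: in 09:55→09:54, out 21:52→21:54; 12 h 0 min − 15 min = 11 h 45 min
Sat: in 07:58→08:00, out 14:38→14:36; 6 h 36 min − 10 min = 6 h 26 min
Sun: in 11:23→11:24, out 21:55→21:54; 10 h 30 min
Total credited: 40 h 11 min.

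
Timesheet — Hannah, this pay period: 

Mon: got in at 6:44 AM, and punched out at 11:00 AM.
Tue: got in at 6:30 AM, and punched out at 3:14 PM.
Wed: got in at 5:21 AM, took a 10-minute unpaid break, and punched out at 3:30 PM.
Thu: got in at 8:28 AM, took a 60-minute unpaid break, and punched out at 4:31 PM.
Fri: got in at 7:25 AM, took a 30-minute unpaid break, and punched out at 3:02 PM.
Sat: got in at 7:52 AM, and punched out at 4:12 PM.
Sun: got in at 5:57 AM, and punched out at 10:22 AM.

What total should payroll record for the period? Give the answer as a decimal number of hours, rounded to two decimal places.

Mon: 6:44 AM–11:00 AM = 4 h 16 min
Tue: 6:30 AM–3:14 PM = 8 h 44 min
Wed: 5:21 AM–3:30 PM = 10 h 9 min; less 10 min break → 9 h 59 min
Thu: 8:28 AM–4:31 PM = 8 h 3 min; less 60 min break → 7 h 3 min
Fri: 7:25 AM–3:02 PM = 7 h 37 min; less 30 min break → 7 h 7 min
Sat: 7:52 AM–4:12 PM = 8 h 20 min
Sun: 5:57 AM–10:22 AM = 4 h 25 min
Total: 4 h 16 min + 8 h 44 min + 9 h 59 min + 7 h 3 min + 7 h 7 min + 8 h 20 min + 4 h 25 min = 49 h 54 min.

49.90 hours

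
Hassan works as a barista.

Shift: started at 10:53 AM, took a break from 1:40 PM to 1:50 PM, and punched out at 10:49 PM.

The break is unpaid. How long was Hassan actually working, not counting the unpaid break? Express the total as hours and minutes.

Shift: 10:53 AM–10:49 PM = 11 h 56 min; less 10 min break → 11 h 46 min

11 h 46 min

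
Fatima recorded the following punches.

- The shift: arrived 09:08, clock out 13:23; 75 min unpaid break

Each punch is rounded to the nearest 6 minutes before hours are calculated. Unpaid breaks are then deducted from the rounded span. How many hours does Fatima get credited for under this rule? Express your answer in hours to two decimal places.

3.05 hours

The shift: in 09:08→09:06, out 13:23→13:24; 4 h 18 min − 75 min = 3 h 3 min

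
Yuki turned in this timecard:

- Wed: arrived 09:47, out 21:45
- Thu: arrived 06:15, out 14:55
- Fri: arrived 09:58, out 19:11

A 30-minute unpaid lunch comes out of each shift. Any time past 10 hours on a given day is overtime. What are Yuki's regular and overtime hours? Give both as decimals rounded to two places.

Wed: 09:47–21:45 = 11 h 58 min; less 30 min break → 11 h 28 min
Thu: 06:15–14:55 = 8 h 40 min; less 30 min break → 8 h 10 min
Fri: 09:58–19:11 = 9 h 13 min; less 30 min break → 8 h 43 min
Wed reg 10 h 0 min / OT 1 h 28 min; Thu reg 8 h 10 min / OT 0 h 0 min; Fri reg 8 h 43 min / OT 0 h 0 min.
Totals: regular 26 h 53 min, overtime 1 h 28 min.

Regular 26.88 hours, overtime 1.47 hours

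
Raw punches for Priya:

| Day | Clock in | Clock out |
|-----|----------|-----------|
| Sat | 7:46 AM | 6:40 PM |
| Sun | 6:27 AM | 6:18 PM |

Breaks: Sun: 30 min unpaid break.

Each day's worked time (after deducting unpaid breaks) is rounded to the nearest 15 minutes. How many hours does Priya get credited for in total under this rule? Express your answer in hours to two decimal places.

Sat: 7:46 AM–6:40 PM = 10 h 54 min → rounds to 11 h 0 min
Sun: 6:27 AM–6:18 PM = 11 h 51 min − 30 min = 11 h 21 min → rounds to 11 h 15 min
Total credited: 22 h 15 min.

22.25 hours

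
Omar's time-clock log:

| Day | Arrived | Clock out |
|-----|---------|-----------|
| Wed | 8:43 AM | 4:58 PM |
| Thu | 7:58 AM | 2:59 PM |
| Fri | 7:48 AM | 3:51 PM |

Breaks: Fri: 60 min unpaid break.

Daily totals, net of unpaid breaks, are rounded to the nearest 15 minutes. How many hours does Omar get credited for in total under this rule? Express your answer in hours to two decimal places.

22.25 hours

Wed: 8:43 AM–4:58 PM = 8 h 15 min → rounds to 8 h 15 min
Thu: 7:58 AM–2:59 PM = 7 h 1 min → rounds to 7 h 0 min
Fri: 7:48 AM–3:51 PM = 8 h 3 min − 60 min = 7 h 3 min → rounds to 7 h 0 min
Total credited: 22 h 15 min.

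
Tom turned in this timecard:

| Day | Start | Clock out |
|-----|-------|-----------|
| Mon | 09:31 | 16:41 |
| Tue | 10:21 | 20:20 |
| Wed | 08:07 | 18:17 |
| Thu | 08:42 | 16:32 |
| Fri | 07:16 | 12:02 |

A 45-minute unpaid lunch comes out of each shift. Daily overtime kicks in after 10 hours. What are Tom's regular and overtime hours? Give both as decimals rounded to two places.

Mon: 09:31–16:41 = 7 h 10 min; less 45 min break → 6 h 25 min
Tue: 10:21–20:20 = 9 h 59 min; less 45 min break → 9 h 14 min
Wed: 08:07–18:17 = 10 h 10 min; less 45 min break → 9 h 25 min
Thu: 08:42–16:32 = 7 h 50 min; less 45 min break → 7 h 5 min
Fri: 07:16–12:02 = 4 h 46 min; less 45 min break → 4 h 1 min
Mon reg 6 h 25 min / OT 0 h 0 min; Tue reg 9 h 14 min / OT 0 h 0 min; Wed reg 9 h 25 min / OT 0 h 0 min; Thu reg 7 h 5 min / OT 0 h 0 min; Fri reg 4 h 1 min / OT 0 h 0 min.
Totals: regular 36 h 10 min, overtime 0 h 0 min.

Regular 36.17 hours, overtime 0.00 hours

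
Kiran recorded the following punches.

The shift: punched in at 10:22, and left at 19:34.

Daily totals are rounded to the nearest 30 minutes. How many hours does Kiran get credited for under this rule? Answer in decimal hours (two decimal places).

The shift: 10:22–19:34 = 9 h 12 min → rounds to 9 h 0 min

9.00 hours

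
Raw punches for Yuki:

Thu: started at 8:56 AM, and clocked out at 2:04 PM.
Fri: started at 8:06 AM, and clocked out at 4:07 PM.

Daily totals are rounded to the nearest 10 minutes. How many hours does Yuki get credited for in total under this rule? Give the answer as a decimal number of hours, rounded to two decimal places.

Thu: 8:56 AM–2:04 PM = 5 h 8 min → rounds to 5 h 10 min
Fri: 8:06 AM–4:07 PM = 8 h 1 min → rounds to 8 h 0 min
Total credited: 13 h 10 min.

13.17 hours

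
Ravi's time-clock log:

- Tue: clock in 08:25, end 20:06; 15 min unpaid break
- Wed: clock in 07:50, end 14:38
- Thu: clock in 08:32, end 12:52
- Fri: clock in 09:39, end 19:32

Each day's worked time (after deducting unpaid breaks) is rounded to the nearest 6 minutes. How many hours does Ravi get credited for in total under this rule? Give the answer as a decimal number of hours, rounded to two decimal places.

32.40 hours

Tue: 08:25–20:06 = 11 h 41 min − 15 min = 11 h 26 min → rounds to 11 h 24 min
Wed: 07:50–14:38 = 6 h 48 min → rounds to 6 h 48 min
Thu: 08:32–12:52 = 4 h 20 min → rounds to 4 h 18 min
Fri: 09:39–19:32 = 9 h 53 min → rounds to 9 h 54 min
Total credited: 32 h 24 min.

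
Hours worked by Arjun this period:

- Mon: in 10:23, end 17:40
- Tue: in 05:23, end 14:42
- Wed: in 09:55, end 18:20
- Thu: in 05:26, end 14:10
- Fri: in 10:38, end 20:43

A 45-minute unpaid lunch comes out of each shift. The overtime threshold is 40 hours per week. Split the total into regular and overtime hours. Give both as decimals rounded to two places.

Mon: 10:23–17:40 = 7 h 17 min; less 45 min break → 6 h 32 min
Tue: 05:23–14:42 = 9 h 19 min; less 45 min break → 8 h 34 min
Wed: 09:55–18:20 = 8 h 25 min; less 45 min break → 7 h 40 min
Thu: 05:26–14:10 = 8 h 44 min; less 45 min break → 7 h 59 min
Fri: 10:38–20:43 = 10 h 5 min; less 45 min break → 9 h 20 min
Total worked: 40 h 5 min = 40.08 h.
Threshold 40 h → overtime 0 h 5 min, regular 40 h 0 min.

Regular 40.00 hours, overtime 0.08 hours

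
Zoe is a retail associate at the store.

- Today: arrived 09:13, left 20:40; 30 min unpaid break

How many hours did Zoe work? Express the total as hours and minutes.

Today: 09:13–20:40 = 11 h 27 min; less 30 min break → 10 h 57 min

10 h 57 min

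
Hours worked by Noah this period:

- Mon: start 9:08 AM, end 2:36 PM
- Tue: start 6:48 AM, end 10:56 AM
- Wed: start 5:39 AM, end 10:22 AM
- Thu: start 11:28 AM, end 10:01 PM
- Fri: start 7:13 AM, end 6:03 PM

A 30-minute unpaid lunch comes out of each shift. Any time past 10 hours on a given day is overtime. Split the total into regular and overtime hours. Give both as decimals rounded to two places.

Regular 32.82 hours, overtime 0.38 hours

Mon: 9:08 AM–2:36 PM = 5 h 28 min; less 30 min break → 4 h 58 min
Tue: 6:48 AM–10:56 AM = 4 h 8 min; less 30 min break → 3 h 38 min
Wed: 5:39 AM–10:22 AM = 4 h 43 min; less 30 min break → 4 h 13 min
Thu: 11:28 AM–10:01 PM = 10 h 33 min; less 30 min break → 10 h 3 min
Fri: 7:13 AM–6:03 PM = 10 h 50 min; less 30 min break → 10 h 20 min
Mon reg 4 h 58 min / OT 0 h 0 min; Tue reg 3 h 38 min / OT 0 h 0 min; Wed reg 4 h 13 min / OT 0 h 0 min; Thu reg 10 h 0 min / OT 0 h 3 min; Fri reg 10 h 0 min / OT 0 h 20 min.
Totals: regular 32 h 49 min, overtime 0 h 23 min.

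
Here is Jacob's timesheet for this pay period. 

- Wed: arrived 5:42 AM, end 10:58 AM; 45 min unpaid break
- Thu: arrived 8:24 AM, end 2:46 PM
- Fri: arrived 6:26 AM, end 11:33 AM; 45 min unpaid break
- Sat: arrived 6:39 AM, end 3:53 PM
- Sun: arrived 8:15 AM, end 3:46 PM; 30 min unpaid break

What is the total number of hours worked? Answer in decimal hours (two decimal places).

Wed: 5:42 AM–10:58 AM = 5 h 16 min; less 45 min break → 4 h 31 min
Thu: 8:24 AM–2:46 PM = 6 h 22 min
Fri: 6:26 AM–11:33 AM = 5 h 7 min; less 45 min break → 4 h 22 min
Sat: 6:39 AM–3:53 PM = 9 h 14 min
Sun: 8:15 AM–3:46 PM = 7 h 31 min; less 30 min break → 7 h 1 min
Total: 4 h 31 min + 6 h 22 min + 4 h 22 min + 9 h 14 min + 7 h 1 min = 31 h 30 min.

31.50 hours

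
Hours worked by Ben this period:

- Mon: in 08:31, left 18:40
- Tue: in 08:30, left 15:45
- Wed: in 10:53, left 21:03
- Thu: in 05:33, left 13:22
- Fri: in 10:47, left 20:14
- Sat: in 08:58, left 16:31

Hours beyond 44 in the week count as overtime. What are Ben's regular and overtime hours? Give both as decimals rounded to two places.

Regular 44.00 hours, overtime 8.38 hours

Mon: 08:31–18:40 = 10 h 9 min
Tue: 08:30–15:45 = 7 h 15 min
Wed: 10:53–21:03 = 10 h 10 min
Thu: 05:33–13:22 = 7 h 49 min
Fri: 10:47–20:14 = 9 h 27 min
Sat: 08:58–16:31 = 7 h 33 min
Total worked: 52 h 23 min = 52.38 h.
Threshold 44 h → overtime 8 h 23 min, regular 44 h 0 min.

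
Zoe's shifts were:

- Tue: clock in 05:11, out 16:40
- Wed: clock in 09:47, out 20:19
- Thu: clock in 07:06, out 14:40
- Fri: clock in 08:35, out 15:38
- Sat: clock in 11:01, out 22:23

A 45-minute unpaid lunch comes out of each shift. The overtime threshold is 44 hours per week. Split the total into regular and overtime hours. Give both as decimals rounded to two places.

Tue: 05:11–16:40 = 11 h 29 min; less 45 min break → 10 h 44 min
Wed: 09:47–20:19 = 10 h 32 min; less 45 min break → 9 h 47 min
Thu: 07:06–14:40 = 7 h 34 min; less 45 min break → 6 h 49 min
Fri: 08:35–15:38 = 7 h 3 min; less 45 min break → 6 h 18 min
Sat: 11:01–22:23 = 11 h 22 min; less 45 min break → 10 h 37 min
Total worked: 44 h 15 min = 44.25 h.
Threshold 44 h → overtime 0 h 15 min, regular 44 h 0 min.

Regular 44.00 hours, overtime 0.25 hours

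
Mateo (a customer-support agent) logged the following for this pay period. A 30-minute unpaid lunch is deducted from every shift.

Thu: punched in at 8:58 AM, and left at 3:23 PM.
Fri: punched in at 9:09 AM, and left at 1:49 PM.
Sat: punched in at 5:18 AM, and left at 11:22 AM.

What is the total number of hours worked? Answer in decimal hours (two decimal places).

15.65 hours

Thu: 8:58 AM–3:23 PM = 6 h 25 min; less 30 min break → 5 h 55 min
Fri: 9:09 AM–1:49 PM = 4 h 40 min; less 30 min break → 4 h 10 min
Sat: 5:18 AM–11:22 AM = 6 h 4 min; less 30 min break → 5 h 34 min
Total: 5 h 55 min + 4 h 10 min + 5 h 34 min = 15 h 39 min.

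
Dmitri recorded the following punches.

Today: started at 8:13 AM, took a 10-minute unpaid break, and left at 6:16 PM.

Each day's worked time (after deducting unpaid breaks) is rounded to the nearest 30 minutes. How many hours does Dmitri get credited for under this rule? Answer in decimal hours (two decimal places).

Today: 8:13 AM–6:16 PM = 10 h 3 min − 10 min = 9 h 53 min → rounds to 10 h 0 min

10.00 hours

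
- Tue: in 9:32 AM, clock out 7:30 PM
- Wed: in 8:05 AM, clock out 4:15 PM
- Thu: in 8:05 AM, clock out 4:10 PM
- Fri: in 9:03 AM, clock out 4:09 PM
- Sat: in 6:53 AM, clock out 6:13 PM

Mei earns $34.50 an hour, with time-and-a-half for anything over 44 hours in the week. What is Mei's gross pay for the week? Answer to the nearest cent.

Tue: 9:32 AM–7:30 PM = 9 h 58 min
Wed: 8:05 AM–4:15 PM = 8 h 10 min
Thu: 8:05 AM–4:10 PM = 8 h 5 min
Fri: 9:03 AM–4:09 PM = 7 h 6 min
Sat: 6:53 AM–6:13 PM = 11 h 20 min
Total worked: 44 h 39 min = 2679 min.
Regular 44 h 0 min = 2640 min at $34.50/h; overtime 0 h 39 min = 39 min at $51.75/h.
Pay = (2640 × $34.50 + 39 × $51.75) ÷ 60 = $1551.64.

$1551.64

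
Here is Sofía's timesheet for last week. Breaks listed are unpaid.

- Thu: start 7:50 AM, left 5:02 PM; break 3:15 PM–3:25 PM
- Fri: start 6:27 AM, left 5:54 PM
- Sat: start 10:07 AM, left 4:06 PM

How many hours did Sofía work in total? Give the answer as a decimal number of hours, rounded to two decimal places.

Thu: 7:50 AM–5:02 PM = 9 h 12 min; less 10 min break → 9 h 2 min
Fri: 6:27 AM–5:54 PM = 11 h 27 min
Sat: 10:07 AM–4:06 PM = 5 h 59 min
Total: 9 h 2 min + 11 h 27 min + 5 h 59 min = 26 h 28 min.

26.47 hours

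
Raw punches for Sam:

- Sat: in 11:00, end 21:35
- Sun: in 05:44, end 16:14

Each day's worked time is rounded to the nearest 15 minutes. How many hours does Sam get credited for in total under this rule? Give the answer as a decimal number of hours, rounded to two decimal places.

Sat: 11:00–21:35 = 10 h 35 min → rounds to 10 h 30 min
Sun: 05:44–16:14 = 10 h 30 min → rounds to 10 h 30 min
Total credited: 21 h 0 min.

21.00 hours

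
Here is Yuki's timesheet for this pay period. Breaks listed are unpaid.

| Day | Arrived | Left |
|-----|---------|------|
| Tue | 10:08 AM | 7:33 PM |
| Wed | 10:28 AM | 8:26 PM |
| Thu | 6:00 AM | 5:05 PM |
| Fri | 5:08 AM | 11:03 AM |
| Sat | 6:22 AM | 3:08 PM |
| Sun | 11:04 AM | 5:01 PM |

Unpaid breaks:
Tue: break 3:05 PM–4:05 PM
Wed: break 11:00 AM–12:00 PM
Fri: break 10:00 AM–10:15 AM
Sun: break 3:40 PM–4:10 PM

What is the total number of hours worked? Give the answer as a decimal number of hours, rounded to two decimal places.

48.35 hours

Tue: 10:08 AM–7:33 PM = 9 h 25 min; less 60 min break → 8 h 25 min
Wed: 10:28 AM–8:26 PM = 9 h 58 min; less 60 min break → 8 h 58 min
Thu: 6:00 AM–5:05 PM = 11 h 5 min
Fri: 5:08 AM–11:03 AM = 5 h 55 min; less 15 min break → 5 h 40 min
Sat: 6:22 AM–3:08 PM = 8 h 46 min
Sun: 11:04 AM–5:01 PM = 5 h 57 min; less 30 min break → 5 h 27 min
Total: 8 h 25 min + 8 h 58 min + 11 h 5 min + 5 h 40 min + 8 h 46 min + 5 h 27 min = 48 h 21 min.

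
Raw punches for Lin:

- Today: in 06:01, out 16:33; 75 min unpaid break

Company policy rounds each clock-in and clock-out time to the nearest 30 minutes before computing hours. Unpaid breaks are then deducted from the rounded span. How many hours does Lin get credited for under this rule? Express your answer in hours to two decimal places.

Today: in 06:01→06:00, out 16:33→16:30; 10 h 30 min − 75 min = 9 h 15 min

9.25 hours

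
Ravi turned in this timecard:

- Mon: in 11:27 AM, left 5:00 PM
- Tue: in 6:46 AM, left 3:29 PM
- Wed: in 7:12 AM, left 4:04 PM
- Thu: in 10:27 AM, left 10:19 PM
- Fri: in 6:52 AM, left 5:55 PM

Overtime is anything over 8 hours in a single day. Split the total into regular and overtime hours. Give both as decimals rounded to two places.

Regular 37.55 hours, overtime 8.50 hours

Mon: 11:27 AM–5:00 PM = 5 h 33 min
Tue: 6:46 AM–3:29 PM = 8 h 43 min
Wed: 7:12 AM–4:04 PM = 8 h 52 min
Thu: 10:27 AM–10:19 PM = 11 h 52 min
Fri: 6:52 AM–5:55 PM = 11 h 3 min
Mon reg 5 h 33 min / OT 0 h 0 min; Tue reg 8 h 0 min / OT 0 h 43 min; Wed reg 8 h 0 min / OT 0 h 52 min; Thu reg 8 h 0 min / OT 3 h 52 min; Fri reg 8 h 0 min / OT 3 h 3 min.
Totals: regular 37 h 33 min, overtime 8 h 30 min.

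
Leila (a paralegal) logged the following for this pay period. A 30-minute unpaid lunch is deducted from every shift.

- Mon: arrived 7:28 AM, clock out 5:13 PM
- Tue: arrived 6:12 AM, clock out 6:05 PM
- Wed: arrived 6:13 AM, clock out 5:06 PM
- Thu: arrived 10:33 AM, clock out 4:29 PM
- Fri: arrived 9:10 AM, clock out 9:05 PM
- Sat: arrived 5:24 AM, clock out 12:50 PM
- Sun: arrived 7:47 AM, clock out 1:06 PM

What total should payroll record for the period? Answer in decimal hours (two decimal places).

Mon: 7:28 AM–5:13 PM = 9 h 45 min; less 30 min break → 9 h 15 min
Tue: 6:12 AM–6:05 PM = 11 h 53 min; less 30 min break → 11 h 23 min
Wed: 6:13 AM–5:06 PM = 10 h 53 min; less 30 min break → 10 h 23 min
Thu: 10:33 AM–4:29 PM = 5 h 56 min; less 30 min break → 5 h 26 min
Fri: 9:10 AM–9:05 PM = 11 h 55 min; less 30 min break → 11 h 25 min
Sat: 5:24 AM–12:50 PM = 7 h 26 min; less 30 min break → 6 h 56 min
Sun: 7:47 AM–1:06 PM = 5 h 19 min; less 30 min break → 4 h 49 min
Total: 9 h 15 min + 11 h 23 min + 10 h 23 min + 5 h 26 min + 11 h 25 min + 6 h 56 min + 4 h 49 min = 59 h 37 min.

59.62 hours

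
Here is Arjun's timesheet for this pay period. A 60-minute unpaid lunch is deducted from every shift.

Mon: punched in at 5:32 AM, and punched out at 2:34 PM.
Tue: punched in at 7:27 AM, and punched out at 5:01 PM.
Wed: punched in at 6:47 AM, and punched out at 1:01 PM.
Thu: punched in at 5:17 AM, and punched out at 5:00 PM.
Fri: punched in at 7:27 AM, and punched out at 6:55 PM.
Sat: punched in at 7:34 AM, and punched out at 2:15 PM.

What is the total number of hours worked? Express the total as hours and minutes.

Mon: 5:32 AM–2:34 PM = 9 h 2 min; less 60 min break → 8 h 2 min
Tue: 7:27 AM–5:01 PM = 9 h 34 min; less 60 min break → 8 h 34 min
Wed: 6:47 AM–1:01 PM = 6 h 14 min; less 60 min break → 5 h 14 min
Thu: 5:17 AM–5:00 PM = 11 h 43 min; less 60 min break → 10 h 43 min
Fri: 7:27 AM–6:55 PM = 11 h 28 min; less 60 min break → 10 h 28 min
Sat: 7:34 AM–2:15 PM = 6 h 41 min; less 60 min break → 5 h 41 min
Total: 8 h 2 min + 8 h 34 min + 5 h 14 min + 10 h 43 min + 10 h 28 min + 5 h 41 min = 48 h 42 min.

48 h 42 min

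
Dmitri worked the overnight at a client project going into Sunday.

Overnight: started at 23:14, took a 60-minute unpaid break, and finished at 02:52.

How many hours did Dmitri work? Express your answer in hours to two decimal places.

Overnight: 23:14 → midnight = 0 h 46 min; midnight → 02:52 = 2 h 52 min; span 3 h 38 min; less 60 min break → 2 h 38 min

2.63 hours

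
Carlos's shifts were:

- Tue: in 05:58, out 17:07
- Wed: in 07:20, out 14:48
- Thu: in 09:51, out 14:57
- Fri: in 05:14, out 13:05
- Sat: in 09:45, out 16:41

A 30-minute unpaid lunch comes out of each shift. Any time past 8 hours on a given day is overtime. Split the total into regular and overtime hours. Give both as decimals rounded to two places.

Regular 33.35 hours, overtime 2.65 hours

Tue: 05:58–17:07 = 11 h 9 min; less 30 min break → 10 h 39 min
Wed: 07:20–14:48 = 7 h 28 min; less 30 min break → 6 h 58 min
Thu: 09:51–14:57 = 5 h 6 min; less 30 min break → 4 h 36 min
Fri: 05:14–13:05 = 7 h 51 min; less 30 min break → 7 h 21 min
Sat: 09:45–16:41 = 6 h 56 min; less 30 min break → 6 h 26 min
Tue reg 8 h 0 min / OT 2 h 39 min; Wed reg 6 h 58 min / OT 0 h 0 min; Thu reg 4 h 36 min / OT 0 h 0 min; Fri reg 7 h 21 min / OT 0 h 0 min; Sat reg 6 h 26 min / OT 0 h 0 min.
Totals: regular 33 h 21 min, overtime 2 h 39 min.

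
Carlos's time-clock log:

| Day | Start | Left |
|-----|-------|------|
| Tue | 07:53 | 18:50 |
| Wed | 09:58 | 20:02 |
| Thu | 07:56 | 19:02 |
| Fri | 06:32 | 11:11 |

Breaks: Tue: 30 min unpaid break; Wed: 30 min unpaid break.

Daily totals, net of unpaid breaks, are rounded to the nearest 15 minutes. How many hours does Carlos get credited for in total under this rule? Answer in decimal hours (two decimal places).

35.75 hours

Tue: 07:53–18:50 = 10 h 57 min − 30 min = 10 h 27 min → rounds to 10 h 30 min
Wed: 09:58–20:02 = 10 h 4 min − 30 min = 9 h 34 min → rounds to 9 h 30 min
Thu: 07:56–19:02 = 11 h 6 min → rounds to 11 h 0 min
Fri: 06:32–11:11 = 4 h 39 min → rounds to 4 h 45 min
Total credited: 35 h 45 min.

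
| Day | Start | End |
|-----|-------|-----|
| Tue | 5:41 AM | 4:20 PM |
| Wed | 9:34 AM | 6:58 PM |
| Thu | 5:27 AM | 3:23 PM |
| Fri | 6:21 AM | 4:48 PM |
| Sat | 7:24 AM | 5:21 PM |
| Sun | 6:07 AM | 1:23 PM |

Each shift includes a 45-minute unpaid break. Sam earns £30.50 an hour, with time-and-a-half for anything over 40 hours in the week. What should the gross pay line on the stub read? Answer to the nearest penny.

£1821.61

Tue: 5:41 AM–4:20 PM = 10 h 39 min; less 45 min break → 9 h 54 min
Wed: 9:34 AM–6:58 PM = 9 h 24 min; less 45 min break → 8 h 39 min
Thu: 5:27 AM–3:23 PM = 9 h 56 min; less 45 min break → 9 h 11 min
Fri: 6:21 AM–4:48 PM = 10 h 27 min; less 45 min break → 9 h 42 min
Sat: 7:24 AM–5:21 PM = 9 h 57 min; less 45 min break → 9 h 12 min
Sun: 6:07 AM–1:23 PM = 7 h 16 min; less 45 min break → 6 h 31 min
Total worked: 53 h 9 min = 3189 min.
Regular 40 h 0 min = 2400 min at £30.50/h; overtime 13 h 9 min = 789 min at £45.75/h.
Pay = (2400 × £30.50 + 789 × £45.75) ÷ 60 = £1821.61.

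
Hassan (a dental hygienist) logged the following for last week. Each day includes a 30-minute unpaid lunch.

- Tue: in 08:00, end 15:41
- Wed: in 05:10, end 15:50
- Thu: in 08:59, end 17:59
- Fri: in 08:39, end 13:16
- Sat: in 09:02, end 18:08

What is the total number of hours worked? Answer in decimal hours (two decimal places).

38.57 hours

Tue: 08:00–15:41 = 7 h 41 min; less 30 min break → 7 h 11 min
Wed: 05:10–15:50 = 10 h 40 min; less 30 min break → 10 h 10 min
Thu: 08:59–17:59 = 9 h 0 min; less 30 min break → 8 h 30 min
Fri: 08:39–13:16 = 4 h 37 min; less 30 min break → 4 h 7 min
Sat: 09:02–18:08 = 9 h 6 min; less 30 min break → 8 h 36 min
Total: 7 h 11 min + 10 h 10 min + 8 h 30 min + 4 h 7 min + 8 h 36 min = 38 h 34 min.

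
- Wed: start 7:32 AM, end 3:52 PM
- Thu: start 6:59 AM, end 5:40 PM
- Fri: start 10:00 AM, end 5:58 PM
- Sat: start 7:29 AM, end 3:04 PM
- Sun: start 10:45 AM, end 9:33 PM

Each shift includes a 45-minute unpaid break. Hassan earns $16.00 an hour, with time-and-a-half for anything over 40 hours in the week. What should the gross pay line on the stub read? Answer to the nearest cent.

Wed: 7:32 AM–3:52 PM = 8 h 20 min; less 45 min break → 7 h 35 min
Thu: 6:59 AM–5:40 PM = 10 h 41 min; less 45 min break → 9 h 56 min
Fri: 10:00 AM–5:58 PM = 7 h 58 min; less 45 min break → 7 h 13 min
Sat: 7:29 AM–3:04 PM = 7 h 35 min; less 45 min break → 6 h 50 min
Sun: 10:45 AM–9:33 PM = 10 h 48 min; less 45 min break → 10 h 3 min
Total worked: 41 h 37 min = 2497 min.
Regular 40 h 0 min = 2400 min at $16.00/h; overtime 1 h 37 min = 97 min at $24.00/h.
Pay = (2400 × $16.00 + 97 × $24.00) ÷ 60 = $678.80.

$678.80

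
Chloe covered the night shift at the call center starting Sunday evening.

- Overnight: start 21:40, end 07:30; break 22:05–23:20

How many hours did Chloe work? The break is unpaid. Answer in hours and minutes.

Overnight: 21:40 → midnight = 2 h 20 min; midnight → 07:30 = 7 h 30 min; span 9 h 50 min; less 75 min break → 8 h 35 min

8 h 35 min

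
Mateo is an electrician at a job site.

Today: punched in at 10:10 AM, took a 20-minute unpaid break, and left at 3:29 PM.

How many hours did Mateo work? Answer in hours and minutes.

Today: 10:10 AM–3:29 PM = 5 h 19 min; less 20 min break → 4 h 59 min

4 h 59 min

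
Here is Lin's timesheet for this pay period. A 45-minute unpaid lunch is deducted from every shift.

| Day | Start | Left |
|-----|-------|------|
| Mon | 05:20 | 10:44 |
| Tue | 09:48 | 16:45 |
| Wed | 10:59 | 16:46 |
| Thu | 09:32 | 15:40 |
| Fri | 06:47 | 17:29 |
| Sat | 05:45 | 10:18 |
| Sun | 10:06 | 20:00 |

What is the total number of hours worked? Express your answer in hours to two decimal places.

Mon: 05:20–10:44 = 5 h 24 min; less 45 min break → 4 h 39 min
Tue: 09:48–16:45 = 6 h 57 min; less 45 min break → 6 h 12 min
Wed: 10:59–16:46 = 5 h 47 min; less 45 min break → 5 h 2 min
Thu: 09:32–15:40 = 6 h 8 min; less 45 min break → 5 h 23 min
Fri: 06:47–17:29 = 10 h 42 min; less 45 min break → 9 h 57 min
Sat: 05:45–10:18 = 4 h 33 min; less 45 min break → 3 h 48 min
Sun: 10:06–20:00 = 9 h 54 min; less 45 min break → 9 h 9 min
Total: 4 h 39 min + 6 h 12 min + 5 h 2 min + 5 h 23 min + 9 h 57 min + 3 h 48 min + 9 h 9 min = 44 h 10 min.

44.17 hours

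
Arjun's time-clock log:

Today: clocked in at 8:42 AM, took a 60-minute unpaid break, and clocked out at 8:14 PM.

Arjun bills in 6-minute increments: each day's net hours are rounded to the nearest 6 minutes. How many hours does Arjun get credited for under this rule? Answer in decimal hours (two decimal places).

Today: 8:42 AM–8:14 PM = 11 h 32 min − 60 min = 10 h 32 min → rounds to 10 h 30 min

10.50 hours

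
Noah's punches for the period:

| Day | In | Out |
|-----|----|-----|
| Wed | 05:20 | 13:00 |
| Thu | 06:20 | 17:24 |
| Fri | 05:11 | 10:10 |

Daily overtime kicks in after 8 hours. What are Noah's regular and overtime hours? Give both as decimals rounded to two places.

Regular 20.65 hours, overtime 3.07 hours

Wed: 05:20–13:00 = 7 h 40 min
Thu: 06:20–17:24 = 11 h 4 min
Fri: 05:11–10:10 = 4 h 59 min
Wed reg 7 h 40 min / OT 0 h 0 min; Thu reg 8 h 0 min / OT 3 h 4 min; Fri reg 4 h 59 min / OT 0 h 0 min.
Totals: regular 20 h 39 min, overtime 3 h 4 min.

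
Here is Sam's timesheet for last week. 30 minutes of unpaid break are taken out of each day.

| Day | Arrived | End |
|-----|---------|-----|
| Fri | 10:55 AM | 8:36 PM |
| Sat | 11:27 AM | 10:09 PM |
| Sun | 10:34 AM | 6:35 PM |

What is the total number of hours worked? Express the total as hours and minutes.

26 h 54 min

Fri: 10:55 AM–8:36 PM = 9 h 41 min; less 30 min break → 9 h 11 min
Sat: 11:27 AM–10:09 PM = 10 h 42 min; less 30 min break → 10 h 12 min
Sun: 10:34 AM–6:35 PM = 8 h 1 min; less 30 min break → 7 h 31 min
Total: 9 h 11 min + 10 h 12 min + 7 h 31 min = 26 h 54 min.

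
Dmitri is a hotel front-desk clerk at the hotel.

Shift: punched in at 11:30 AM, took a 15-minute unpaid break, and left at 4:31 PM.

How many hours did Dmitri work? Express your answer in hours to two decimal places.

4.77 hours

Shift: 11:30 AM–4:31 PM = 5 h 1 min; less 15 min break → 4 h 46 min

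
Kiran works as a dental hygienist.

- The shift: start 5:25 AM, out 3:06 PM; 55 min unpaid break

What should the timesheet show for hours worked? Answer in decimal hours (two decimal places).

8.77 hours

The shift: 5:25 AM–3:06 PM = 9 h 41 min; less 55 min break → 8 h 46 min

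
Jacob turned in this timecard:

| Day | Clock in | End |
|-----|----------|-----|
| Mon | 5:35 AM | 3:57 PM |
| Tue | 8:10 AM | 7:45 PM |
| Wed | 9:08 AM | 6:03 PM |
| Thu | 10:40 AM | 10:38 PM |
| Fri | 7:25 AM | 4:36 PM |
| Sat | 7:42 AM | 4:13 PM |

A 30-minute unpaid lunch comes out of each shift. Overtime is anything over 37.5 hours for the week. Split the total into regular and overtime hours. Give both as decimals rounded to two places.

Regular 37.50 hours, overtime 20.03 hours

Mon: 5:35 AM–3:57 PM = 10 h 22 min; less 30 min break → 9 h 52 min
Tue: 8:10 AM–7:45 PM = 11 h 35 min; less 30 min break → 11 h 5 min
Wed: 9:08 AM–6:03 PM = 8 h 55 min; less 30 min break → 8 h 25 min
Thu: 10:40 AM–10:38 PM = 11 h 58 min; less 30 min break → 11 h 28 min
Fri: 7:25 AM–4:36 PM = 9 h 11 min; less 30 min break → 8 h 41 min
Sat: 7:42 AM–4:13 PM = 8 h 31 min; less 30 min break → 8 h 1 min
Total worked: 57 h 32 min = 57.53 h.
Threshold 37.5 h → overtime 20 h 2 min, regular 37 h 30 min.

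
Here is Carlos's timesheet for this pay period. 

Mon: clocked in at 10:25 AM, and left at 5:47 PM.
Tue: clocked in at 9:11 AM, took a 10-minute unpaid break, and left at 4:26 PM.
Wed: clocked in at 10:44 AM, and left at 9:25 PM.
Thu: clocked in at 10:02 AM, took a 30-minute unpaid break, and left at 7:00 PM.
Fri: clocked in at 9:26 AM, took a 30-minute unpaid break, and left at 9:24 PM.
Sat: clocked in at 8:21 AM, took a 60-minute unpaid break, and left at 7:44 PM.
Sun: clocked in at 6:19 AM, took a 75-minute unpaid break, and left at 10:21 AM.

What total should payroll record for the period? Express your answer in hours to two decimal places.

58.23 hours

Mon: 10:25 AM–5:47 PM = 7 h 22 min
Tue: 9:11 AM–4:26 PM = 7 h 15 min; less 10 min break → 7 h 5 min
Wed: 10:44 AM–9:25 PM = 10 h 41 min
Thu: 10:02 AM–7:00 PM = 8 h 58 min; less 30 min break → 8 h 28 min
Fri: 9:26 AM–9:24 PM = 11 h 58 min; less 30 min break → 11 h 28 min
Sat: 8:21 AM–7:44 PM = 11 h 23 min; less 60 min break → 10 h 23 min
Sun: 6:19 AM–10:21 AM = 4 h 2 min; less 75 min break → 2 h 47 min
Total: 7 h 22 min + 7 h 5 min + 10 h 41 min + 8 h 28 min + 11 h 28 min + 10 h 23 min + 2 h 47 min = 58 h 14 min.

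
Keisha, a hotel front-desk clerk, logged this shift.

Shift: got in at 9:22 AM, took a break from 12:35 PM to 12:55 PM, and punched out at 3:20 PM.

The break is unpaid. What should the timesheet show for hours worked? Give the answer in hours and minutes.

Shift: 9:22 AM–3:20 PM = 5 h 58 min; less 20 min break → 5 h 38 min

5 h 38 min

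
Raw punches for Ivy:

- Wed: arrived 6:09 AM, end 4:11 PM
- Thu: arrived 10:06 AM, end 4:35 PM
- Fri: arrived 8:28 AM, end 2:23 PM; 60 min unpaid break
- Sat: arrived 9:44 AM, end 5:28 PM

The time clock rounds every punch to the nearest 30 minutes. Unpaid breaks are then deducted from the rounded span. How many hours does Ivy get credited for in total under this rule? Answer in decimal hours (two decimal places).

Wed: in 6:09 AM→6:00 AM, out 4:11 PM→4:00 PM; 10 h 0 min
Thu: in 10:06 AM→10:00 AM, out 4:35 PM→4:30 PM; 6 h 30 min
Fri: in 8:28 AM→8:30 AM, out 2:23 PM→2:30 PM; 6 h 0 min − 60 min = 5 h 0 min
Sat: in 9:44 AM→9:30 AM, out 5:28 PM→5:30 PM; 8 h 0 min
Total credited: 29 h 30 min.

29.50 hours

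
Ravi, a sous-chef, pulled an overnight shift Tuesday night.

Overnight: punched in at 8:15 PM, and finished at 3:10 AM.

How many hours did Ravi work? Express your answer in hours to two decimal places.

Overnight: 8:15 PM → midnight = 3 h 45 min; midnight → 3:10 AM = 3 h 10 min; span 6 h 55 min

6.92 hours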